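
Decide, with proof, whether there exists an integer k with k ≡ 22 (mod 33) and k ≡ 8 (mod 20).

k = 88

The moduli 33 and 20 are coprime, so by the Chinese Remainder Theorem a unique solution modulo 660 exists.
Any solution of the first congruence is k = 22 + 33t; substituting into the second, 33t ≡ 8 − 22 ≡ 6 (mod 20).
33 ≡ 13 (mod 20), so this reads 13t ≡ 6 (mod 20). To invert 13 modulo 20: 20 = 1·13 + 7, 13 = 1·7 + 6, 7 = 1·6 + 1, 6 = 6·1 + 0, and unwinding, 1 = 7 − 1·6 = 7 − (13 − 1·7) = −13 + 2·7 = −13 + 2·(20 − 1·13) = 2·20 − 3·13. Thus 13⁻¹ ≡ -3 ≡ 17 (mod 20).
Therefore t ≡ 17·6 = 102 ≡ 2 (mod 20).
With t = 2: k = 22 + 33·2 = 88.
Check: 88 mod 33 = 22, 88 mod 20 = 8. ✓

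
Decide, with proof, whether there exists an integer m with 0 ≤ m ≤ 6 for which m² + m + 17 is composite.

The values for m = 0, 1, …, 6 are 17, 19, 23, 29, 37, 47, 59, and each of these is prime.
So no value in the range makes the expression composite.

There is no such integer m in that range.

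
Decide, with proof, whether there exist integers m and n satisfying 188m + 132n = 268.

Every value of 188m + 132n is a multiple of gcd(188, 132) = 4; since 4 ∣ 268, solutions exist.
Dividing through by 4 reduces the equation to 47m + 33n = 67.
Dividing repeatedly: 47 = 1·33 + 14, 33 = 2·14 + 5, 14 = 2·5 + 4, 5 = 1·4 + 1, 4 = 4·1 + 0.
Back-substituting, 1 = 5 − 1·4 = 5 − (14 − 2·5) = −14 + 3·5 = −14 + 3·(33 − 2·14) = 3·33 − 7·14 = 3·33 − 7·(47 − 1·33) = −7·47 + 10·33; that is, 47·(-7) + 33·10 = 1.
Times 67: 47·(-469) + 33·670 = 67, so (-469, 670) solves it.
Adding 15·33 to m and subtracting 15·47 from n gives the tidier solution (26, -35).
Indeed 188·26 + 132·(-35) = 4888 − 4620 = 268.

m = 26, n = -35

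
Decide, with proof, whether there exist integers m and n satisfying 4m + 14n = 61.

No, no such integers exist.

gcd(4, 14) = 2, so every integer of the form 4m + 14n is a multiple of 2.
However 61 leaves remainder 1 on division by 2.
Therefore 4m + 14n = 61 has no solution in integers.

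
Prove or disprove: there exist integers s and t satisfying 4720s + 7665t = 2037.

gcd(4720, 7665) = 5, so every integer of the form 4720s + 7665t is a multiple of 5.
But 2037 is not a multiple of 5 (it leaves remainder 2).
Hence no integers s, t satisfy the equation.

No, no such integers exist.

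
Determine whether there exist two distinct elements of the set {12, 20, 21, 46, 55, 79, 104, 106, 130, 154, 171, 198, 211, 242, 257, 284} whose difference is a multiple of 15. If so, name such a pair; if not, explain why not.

21 and 171 are such a pair.

Reduce each element mod 15: 12↦12, 20↦5, 21↦6, 46↦1, 55↦10, 79↦4, 104↦14, 106↦1, 130↦10, 154↦4, 171↦6, 198↦3, 211↦1, 242↦2, 257↦2, 284↦14. The residue 6 repeats (at 21 and 171), and 171 − 21 = 150 = 10·15.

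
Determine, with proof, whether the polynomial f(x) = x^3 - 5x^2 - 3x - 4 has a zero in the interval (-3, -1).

No such root exists.

f(-3) = -67 and f(-1) = -7, both negative, so a sign-change argument is unavailable; we show f keeps this sign on the whole interval.
Shift to the endpoint -1: with x = -1 − u (0 < u < 2), one computes f(-1 − u) = -u^3 - 8u^2 - 10u - 7.
The nonzero coefficients here are all negative, so for u > 0 every term is negative (or zero), and the constant term -7 is strictly negative.
Therefore f(x) < 0 throughout (-3, -1), and f has no zero there.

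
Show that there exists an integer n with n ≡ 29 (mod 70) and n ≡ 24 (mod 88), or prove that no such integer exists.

No, no such integer exists.

gcd(70, 88) = 2. If n ≡ 29 (mod 70) and n ≡ 24 (mod 88), then n ≡ 29 (mod 2) and n ≡ 24 (mod 2).
However 29 ≡ 1 and 24 ≡ 0 (mod 2), and 1 ≠ 0.
Therefore no such n exists.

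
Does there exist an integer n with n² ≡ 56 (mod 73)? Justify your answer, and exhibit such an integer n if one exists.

No, no such integer exists.

73 is prime, so by Euler's criterion 56 is a square mod 73 iff 56^((73−1)/2) = 56^36 ≡ 1 (mod 73).
Squaring successively (mod 73): 56^2 = 3136 ≡ 70; 56^4 ≡ 70² = 4900 ≡ 9; 56^8 ≡ 9² = 81 ≡ 8; 56^16 ≡ 8² = 64 ≡ 64; 56^32 ≡ 64² = 4096 ≡ 8.
Since 36 = 32 + 4, 56^36 ≡ 8 · 9; multiplying out mod 73: 8·9 = 72 ≡ 72. Thus 56^36 ≡ 72 ≡ −1 (mod 73).
The value −1 means 56 is a non-residue modulo 73, so n² ≡ 56 (mod 73) is impossible.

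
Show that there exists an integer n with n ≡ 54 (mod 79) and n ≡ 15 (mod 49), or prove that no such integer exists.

The moduli 79 and 49 are coprime, so by the Chinese Remainder Theorem a unique solution modulo 3871 exists.
Any solution of the first congruence is n = 54 + 79t; substituting into the second, 79t ≡ 15 − 54 ≡ 10 (mod 49).
79 ≡ 30 (mod 49), so this reads 30t ≡ 10 (mod 49). Note 30·18 = 540 ≡ 1 (mod 49) (as 540 − 1 = 11·49), so 30⁻¹ ≡ 18.
Multiplying by 18: t ≡ 18·10 = 180 ≡ 33 (mod 49).
With t = 33: n = 54 + 79·33 = 2661.
Check: 2661 mod 79 = 54, 2661 mod 49 = 15. ✓

n = 2661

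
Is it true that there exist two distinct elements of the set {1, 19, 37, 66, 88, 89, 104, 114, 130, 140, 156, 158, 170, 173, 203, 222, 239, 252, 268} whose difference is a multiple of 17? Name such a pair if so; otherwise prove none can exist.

Yes: 1 and 222.

1 mod 17 = 1 and 222 mod 17 = 1, so 222 − 1 = 221 = 13·17.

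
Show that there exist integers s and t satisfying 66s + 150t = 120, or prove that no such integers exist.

s = 20, t = -8

Every value of 66s + 150t is a multiple of gcd(66, 150) = 6; since 6 ∣ 120, solutions exist.
Dividing through by 6 reduces the equation to 11s + 25t = 20.
Dividing repeatedly: 25 = 2·11 + 3, 11 = 3·3 + 2, 3 = 1·2 + 1, 2 = 2·1 + 0.
Back-substituting, 1 = 3 − 1·2 = 3 − (11 − 3·3) = −11 + 4·3 = −11 + 4·(25 − 2·11) = 4·25 − 9·11; that is, 11·(-9) + 25·4 = 1.
Scaling by 20 gives the particular solution (s, t) = (-180, 80).
Adding 8·25 to s and subtracting 8·11 from t gives the tidier solution (20, -8).
Check: 66·20 + 150·(-8) = 1320 − 1200 = 120. ✓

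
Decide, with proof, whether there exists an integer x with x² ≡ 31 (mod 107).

No, no such integer exists.

Apply Euler's criterion with the prime 107: 31 is a quadratic residue iff 31^53 ≡ 1 (mod 107), and a non-residue iff it is ≡ −1.
Squaring successively (mod 107): 31^2 = 961 ≡ 105; 31^4 ≡ 105² = 11025 ≡ 4; 31^8 ≡ 4² = 16 ≡ 16; 31^16 ≡ 16² = 256 ≡ 42; 31^32 ≡ 42² = 1764 ≡ 52.
Since 53 = 32 + 16 + 4 + 1, 31^53 ≡ 52 · 42 · 4 · 31; multiplying out mod 107: 52·42 = 2184 ≡ 44, then 44·4 = 176 ≡ 69, then 69·31 = 2139 ≡ 106. Thus 31^53 ≡ 106 ≡ −1 (mod 107).
The value −1 means 31 is a non-residue modulo 107, so x² ≡ 31 (mod 107) is impossible.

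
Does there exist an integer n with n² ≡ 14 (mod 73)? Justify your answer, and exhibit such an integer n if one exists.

Apply Euler's criterion with the prime 73: 14 is a quadratic residue iff 14^36 ≡ 1 (mod 73), and a non-residue iff it is ≡ −1.
Repeated squaring mod 73: 14^2 = 196 ≡ 50; 14^4 ≡ 50² = 2500 ≡ 18; 14^8 ≡ 18² = 324 ≡ 32; 14^16 ≡ 32² = 1024 ≡ 2; 14^32 ≡ 2² = 4 ≡ 4.
Since 36 = 32 + 4, 14^36 ≡ 4 · 18; multiplying out mod 73: 4·18 = 72 ≡ 72. Thus 14^36 ≡ 72 ≡ −1 (mod 73).
The value −1 means 14 is a non-residue modulo 73, so n² ≡ 14 (mod 73) is impossible.

No such integer exists.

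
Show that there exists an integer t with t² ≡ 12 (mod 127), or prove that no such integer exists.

Apply Euler's criterion with the prime 127: 12 is a quadratic residue iff 12^63 ≡ 1 (mod 127), and a non-residue iff it is ≡ −1.
Squaring successively (mod 127): 12^2 = 144 ≡ 17; 12^4 ≡ 17² = 289 ≡ 35; 12^8 ≡ 35² = 1225 ≡ 82; 12^16 ≡ 82² = 6724 ≡ 120; 12^32 ≡ 120² = 14400 ≡ 49.
Since 63 = 32 + 16 + 8 + 4 + 2 + 1, 12^63 ≡ 49 · 120 · 82 · 35 · 17 · 12; multiplying out mod 127: 49·120 = 5880 ≡ 38, then 38·82 = 3116 ≡ 68, then 68·35 = 2380 ≡ 94, then 94·17 = 1598 ≡ 74, then 74·12 = 888 ≡ 126. Thus 12^63 ≡ 126 ≡ −1 (mod 127).
By Euler's criterion 12 is a quadratic non-residue mod 127: no t satisfies t² ≡ 12 (mod 127).

There is no such integer.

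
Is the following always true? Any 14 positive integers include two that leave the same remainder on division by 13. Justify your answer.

Partition the integers by their residue mod 13; there are 13 classes.
Placing 14 integers into 13 classes, some class receives at least two — say a and b.
So a and b have equal remainders mod 13, which is exactly what was to be shown.

True.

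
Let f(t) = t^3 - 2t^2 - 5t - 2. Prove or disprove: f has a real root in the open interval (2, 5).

f(2) = -12 and f(5) = 48, which have opposite signs.
As a polynomial, f is continuous on every closed interval.
By the Intermediate Value Theorem, f takes the value 0 somewhere in the open interval.

Yes, f has a root in the interval.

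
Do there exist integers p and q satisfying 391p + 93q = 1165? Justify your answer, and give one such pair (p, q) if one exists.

391 and 93 are coprime, so 391p + 93q ranges over all of ℤ.
Run the Euclidean algorithm on 391 and 93: 391 = 4·93 + 19, 93 = 4·19 + 17, 19 = 1·17 + 2, 17 = 8·2 + 1, 2 = 2·1 + 0.
Working back up the chain: 1 = 17 − 8·2 = 17 − 8·(19 − 1·17) = −8·19 + 9·17 = −8·19 + 9·(93 − 4·19) = 9·93 − 44·19 = 9·93 − 44·(391 − 4·93) = −44·391 + 185·93. So 391·(-44) + 93·185 = 1.
Scaling by 1165 gives the particular solution (p, q) = (-51260, 215525).
Shifting by a multiple of (93, −391) keeps it a solution: p = -51260 + 552·93 = 76, q = 215525 − 552·391 = -307.
Check: 391·76 + 93·(-307) = 29716 − 28551 = 1165. ✓

p = 76, q = -307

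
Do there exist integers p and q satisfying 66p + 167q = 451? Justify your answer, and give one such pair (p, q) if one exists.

Since gcd(66, 167) = 1, every integer is an integer combination of 66 and 167.
Run the Euclidean algorithm on 167 and 66: 167 = 2·66 + 35, 66 = 1·35 + 31, 35 = 1·31 + 4, 31 = 7·4 + 3, 4 = 1·3 + 1, 3 = 3·1 + 0.
Working back up the chain: 1 = 4 − 1·3 = 4 − (31 − 7·4) = −31 + 8·4 = −31 + 8·(35 − 1·31) = 8·35 − 9·31 = 8·35 − 9·(66 − 1·35) = −9·66 + 17·35 = −9·66 + 17·(167 − 2·66) = 17·167 − 43·66. So 66·(-43) + 167·17 = 1.
Times 451: 66·(-19393) + 167·7667 = 451, so (-19393, 7667) solves it.
The general solution is p = -19393 + 167k, q = 7667 − 66k; taking k = 117 gives the smaller pair p = 146, q = -55.
Check: 66·146 + 167·(-55) = 9636 − 9185 = 451. ✓

p = 146, q = -55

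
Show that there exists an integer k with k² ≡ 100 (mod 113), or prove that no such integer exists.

k = 103

k = 103 works: 103² = 10609, and 10609 − 100 = 10509 = 93·113.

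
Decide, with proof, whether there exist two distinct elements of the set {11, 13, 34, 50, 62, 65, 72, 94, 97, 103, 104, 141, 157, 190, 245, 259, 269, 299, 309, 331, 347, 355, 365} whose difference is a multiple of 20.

Yes: 11 and 331.

Both 11 and 331 leave remainder 11 on division by 20; their difference 320 = 16·20 is a multiple of 20.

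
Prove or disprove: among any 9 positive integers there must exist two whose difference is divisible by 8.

Yes.

Each integer lies in one of the 8 residue classes modulo 8.
Since 9 > 8, two of the 9 integers must share a residue class by the pigeonhole principle; call them a and b.
Then a ≡ b (mod 8), i.e. 8 ∣ (a − b).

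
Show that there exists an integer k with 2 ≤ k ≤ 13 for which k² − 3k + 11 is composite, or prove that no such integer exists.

At k = 11: 11² − 3·11 + 11 = 99 = 3·33, which is composite.

k = 11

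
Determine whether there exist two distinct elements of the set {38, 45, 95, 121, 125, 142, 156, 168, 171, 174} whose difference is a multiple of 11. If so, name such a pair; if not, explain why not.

Residues mod 11: 38↦5, 45↦1, 95↦7, 121↦0, 125↦4, 142↦10, 156↦2, 168↦3, 171↦6, 174↦9.
These 10 residues are pairwise different, hence no difference of two elements is divisible by 11.

No such pair exists.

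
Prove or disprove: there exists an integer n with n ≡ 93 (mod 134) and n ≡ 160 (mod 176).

There is no such integer.

gcd(134, 176) = 2. If n ≡ 93 (mod 134) and n ≡ 160 (mod 176), then n ≡ 93 (mod 2) and n ≡ 160 (mod 2).
However 93 ≡ 1 and 160 ≡ 0 (mod 2), and 1 ≠ 0.
Hence the system has no solution.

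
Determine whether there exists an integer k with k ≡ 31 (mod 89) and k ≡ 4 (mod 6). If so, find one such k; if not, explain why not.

k = 298

gcd(89, 6) = 1, so the Chinese Remainder Theorem guarantees exactly one residue class mod 534 satisfying both.
Any solution of the first congruence is k = 31 + 89t; substituting into the second, 89t ≡ 4 − 31 ≡ 3 (mod 6).
89 ≡ 5 (mod 6), so this reads 5t ≡ 3 (mod 6). Invert 5 mod 6 by the Euclidean algorithm: 6 = 1·5 + 1, 5 = 5·1 + 0; back-substituting, 1 = 6 − 1·5. Hence 5·(-1) ≡ 1, so 5⁻¹ ≡ -1 ≡ 5 (mod 6).
Therefore t ≡ 5·3 = 15 ≡ 3 (mod 6).
With t = 3: k = 31 + 89·3 = 298.
Verify: 298 = 3·89 + 31 and 298 = 49·6 + 4. ✓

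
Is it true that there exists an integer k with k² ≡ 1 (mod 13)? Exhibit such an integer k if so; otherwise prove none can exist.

Take k = 12. Then 12² = 144 = 11·13 + 1, so 12² ≡ 1 (mod 13).

k = 12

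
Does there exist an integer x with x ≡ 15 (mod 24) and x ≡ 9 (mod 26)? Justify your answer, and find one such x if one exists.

x = 87

The moduli are not coprime: gcd(24, 26) = 2. Compatibility requires 2 ∣ (9 − 15) = -6, which holds, so solutions exist.
List candidates x ≡ 15 (mod 24): 15, 39, 63, 87. Modulo 26 these are 15, 13, 11, 9; 87 gives 9 as required.
Check: 87 mod 24 = 15, 87 mod 26 = 9. ✓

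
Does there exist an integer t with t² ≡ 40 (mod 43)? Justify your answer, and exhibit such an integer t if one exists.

t = 30 works: 30² = 900, and 900 − 40 = 860 = 20·43.

t = 30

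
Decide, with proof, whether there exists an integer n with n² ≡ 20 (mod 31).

n = 12

Take n = 12. Then 12² = 144 = 4·31 + 20, so 12² ≡ 20 (mod 31).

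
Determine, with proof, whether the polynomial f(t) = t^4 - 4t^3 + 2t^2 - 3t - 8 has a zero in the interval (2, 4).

f(2) = -22 and f(4) = 12, which have opposite signs.
As a polynomial, f is continuous on every closed interval.
By the Intermediate Value Theorem f must vanish at some point of (2, 4).

Such a root exists.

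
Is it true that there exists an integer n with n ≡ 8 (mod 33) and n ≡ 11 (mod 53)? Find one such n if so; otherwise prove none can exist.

gcd(33, 53) = 1, so the Chinese Remainder Theorem guarantees exactly one residue class mod 1749 satisfying both.
Any solution of the first congruence is n = 8 + 33t; substituting into the second, 33t ≡ 11 − 8 ≡ 3 (mod 53).
To invert 33 modulo 53: 53 = 1·33 + 20, 33 = 1·20 + 13, 20 = 1·13 + 7, 13 = 1·7 + 6, 7 = 1·6 + 1, 6 = 6·1 + 0, and unwinding, 1 = 7 − 1·6 = 7 − (13 − 1·7) = −13 + 2·7 = −13 + 2·(20 − 1·13) = 2·20 − 3·13 = 2·20 − 3·(33 − 1·20) = −3·33 + 5·20 = −3·33 + 5·(53 − 1·33) = 5·53 − 8·33. Thus 33⁻¹ ≡ -8 ≡ 45 (mod 53).
Multiplying by 45: t ≡ 45·3 = 135 ≡ 29 (mod 53).
With t = 29: n = 8 + 33·29 = 965.
Check: 965 mod 33 = 8, 965 mod 53 = 11. ✓

n = 965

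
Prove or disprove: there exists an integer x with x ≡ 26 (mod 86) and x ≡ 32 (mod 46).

x = 1918

The moduli are not coprime: gcd(86, 46) = 2. Compatibility requires 2 ∣ (32 − 26) = 6, which holds, so solutions exist.
Write x = 26 + 86t. Then 86t ≡ 32 − 26 ≡ 6 (mod 46); dividing through by 2 gives 43t ≡ 3 (mod 23).
43 ≡ 20 (mod 23), so this reads 20t ≡ 3 (mod 23). Note 20·15 = 300 ≡ 1 (mod 23) (as 300 − 1 = 13·23), so 20⁻¹ ≡ 15.
Multiplying by 15: t ≡ 15·3 = 45 ≡ 22 (mod 23).
Then x = 26 + 86·22 = 1918.
Check: 1918 mod 86 = 26, 1918 mod 46 = 32. ✓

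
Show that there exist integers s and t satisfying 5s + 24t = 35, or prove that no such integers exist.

Since gcd(5, 24) = 1, every integer is an integer combination of 5 and 24.
Run the Euclidean algorithm on 24 and 5: 24 = 4·5 + 4, 5 = 1·4 + 1, 4 = 4·1 + 0.
Unwinding: 1 = 5 − 1·4 = 5 − (24 − 4·5) = −24 + 5·5, i.e. 5·5 + 24·(-1) = 1.
Multiplying through by 35: s = 5·35 = 175, t = (-1)·35 = -35 is a solution.
Subtracting 7·24 from s and adding 7·5 to t gives the tidier solution (7, 0).
Check: 5·7 + 24·0 = 35 + 0 = 35. ✓

s = 7, t = 0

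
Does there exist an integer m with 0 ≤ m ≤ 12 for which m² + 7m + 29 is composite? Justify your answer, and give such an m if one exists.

The values for m = 0, 1, …, 12 are 29, 37, 47, 59, 73, 89, 107, 127, 149, 173, 199, 227, 257, and each of these is prime.
So no value in the range makes the expression composite.

There is no such integer m in that range.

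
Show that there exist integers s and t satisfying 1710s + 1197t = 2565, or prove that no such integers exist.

s = 5, t = -5

gcd(1710, 1197) = 171, and 171 divides 2565, so integer solutions exist.
Dividing through by 171 reduces the equation to 10s + 7t = 15.
Dividing repeatedly: 10 = 1·7 + 3, 7 = 2·3 + 1, 3 = 3·1 + 0.
Unwinding: 1 = 7 − 2·3 = 7 − 2·(10 − 1·7) = −2·10 + 3·7, i.e. 10·(-2) + 7·3 = 1.
Multiplying through by 15: s = (-2)·15 = -30, t = 3·15 = 45 is a solution.
Shifting by a multiple of (7, −10) keeps it a solution: s = -30 + 5·7 = 5, t = 45 − 5·10 = -5.
Indeed 1710·5 + 1197·(-5) = 8550 − 5985 = 2565.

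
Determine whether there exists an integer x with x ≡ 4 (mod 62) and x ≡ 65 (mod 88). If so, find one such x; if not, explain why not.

Both moduli are multiples of 2 = gcd(62, 88), so any solution would satisfy x ≡ 4 and x ≡ 65 modulo 2 simultaneously.
However 4 ≡ 0 and 65 ≡ 1 (mod 2), and 0 ≠ 1.
So no integer satisfies both congruences.

No, no such integer exists.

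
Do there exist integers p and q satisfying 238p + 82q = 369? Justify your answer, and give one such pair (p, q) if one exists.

No such integers exist.

Any value of 238p + 82q is a multiple of gcd(238, 82) = 2.
However 369 leaves remainder 1 on division by 2.
Therefore 238p + 82q = 369 has no solution in integers.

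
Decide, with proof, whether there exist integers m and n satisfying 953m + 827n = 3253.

Since gcd(953, 827) = 1, every integer is an integer combination of 953 and 827.
Euclidean algorithm: 953 = 1·827 + 126, 827 = 6·126 + 71, 126 = 1·71 + 55, 71 = 1·55 + 16, 55 = 3·16 + 7, 16 = 2·7 + 2, 7 = 3·2 + 1, 2 = 2·1 + 0.
Unwinding: 1 = 7 − 3·2 = 7 − 3·(16 − 2·7) = −3·16 + 7·7 = −3·16 + 7·(55 − 3·16) = 7·55 − 24·16 = 7·55 − 24·(71 − 1·55) = −24·71 + 31·55 = −24·71 + 31·(126 − 1·71) = 31·126 − 55·71 = 31·126 − 55·(827 − 6·126) = −55·827 + 361·126 = −55·827 + 361·(953 − 1·827) = 361·953 − 416·827, i.e. 953·361 + 827·(-416) = 1.
Scaling by 3253 gives the particular solution (m, n) = (1174333, -1353248).
The general solution is m = 1174333 + 827k, n = -1353248 − 953k; taking k = -1419 gives the smaller pair m = 820, n = -941.
Indeed 953·820 + 827·(-941) = 781460 − 778207 = 3253.

m = 820, n = -941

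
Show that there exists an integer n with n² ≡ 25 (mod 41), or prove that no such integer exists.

n = 5

Take n = 5. Then 5² = 25, and since 0 ≤ 25 < 41 this is already reduced: 5² ≡ 25 (mod 41).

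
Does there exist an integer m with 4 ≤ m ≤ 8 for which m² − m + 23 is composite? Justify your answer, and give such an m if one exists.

At m = 7: 7² − 7 + 23 = 65 = 5·13, which is composite.

m = 7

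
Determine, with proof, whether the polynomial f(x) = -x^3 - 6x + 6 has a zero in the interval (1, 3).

Evaluate at the endpoints: f(1) = -1, f(3) = -39 — same sign (negative).
f'(x) = -3x^2 - 6 has discriminant 0² − 4·(-3)·(-6) = -72 < 0, so f' has no real roots and is negative for every real x.
So f is strictly decreasing; between 1 and 3 its values lie between f(1) = -1 and f(3) = -39, all negative. Therefore f has no root in (1, 3).

No.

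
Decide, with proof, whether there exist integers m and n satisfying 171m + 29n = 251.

m = 13, n = -68

Since gcd(171, 29) = 1, every integer is an integer combination of 171 and 29.
Dividing repeatedly: 171 = 5·29 + 26, 29 = 1·26 + 3, 26 = 8·3 + 2, 3 = 1·2 + 1, 2 = 2·1 + 0.
Working back up the chain: 1 = 3 − 1·2 = 3 − (26 − 8·3) = −26 + 9·3 = −26 + 9·(29 − 1·26) = 9·29 − 10·26 = 9·29 − 10·(171 − 5·29) = −10·171 + 59·29. So 171·(-10) + 29·59 = 1.
Times 251: 171·(-2510) + 29·14809 = 251, so (-2510, 14809) solves it.
Adding 87·29 to m and subtracting 87·171 from n gives the tidier solution (13, -68).
Check: 171·13 + 29·(-68) = 2223 − 1972 = 251. ✓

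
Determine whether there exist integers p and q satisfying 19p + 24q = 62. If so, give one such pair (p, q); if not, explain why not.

Since gcd(19, 24) = 1, every integer is an integer combination of 19 and 24.
Run the Euclidean algorithm on 24 and 19: 24 = 1·19 + 5, 19 = 3·5 + 4, 5 = 1·4 + 1, 4 = 4·1 + 0.
Unwinding: 1 = 5 − 1·4 = 5 − (19 − 3·5) = −19 + 4·5 = −19 + 4·(24 − 1·19) = 4·24 − 5·19, i.e. 19·(-5) + 24·4 = 1.
Times 62: 19·(-310) + 24·248 = 62, so (-310, 248) solves it.
Shifting by a multiple of (24, −19) keeps it a solution: p = -310 + 13·24 = 2, q = 248 − 13·19 = 1.
Check: 19·2 + 24·1 = 38 + 24 = 62. ✓

p = 2, q = 1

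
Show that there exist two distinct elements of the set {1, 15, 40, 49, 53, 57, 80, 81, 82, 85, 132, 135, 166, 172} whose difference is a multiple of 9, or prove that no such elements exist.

1 and 82 are such a pair.

1 mod 9 = 1 and 82 mod 9 = 1, so 82 − 1 = 81 = 9·9.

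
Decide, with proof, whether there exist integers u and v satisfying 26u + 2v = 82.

gcd(26, 2) = 2, and 2 divides 82, so integer solutions exist.
Dividing through by 2 reduces the equation to 13u + 1v = 41.
With a unit coefficient on v, (u, v) = (0, 41) is an immediate solution.
Indeed 26·0 + 2·41 = 0 + 82 = 82.

u = 0, v = 41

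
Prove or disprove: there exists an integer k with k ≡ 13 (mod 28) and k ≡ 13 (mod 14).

Here gcd(28, 14) = 14, and both 13 and 13 leave remainder 13 mod 14, so the system is consistent.
In fact k = 13 itself already satisfies 13 mod 14 = 13.
Indeed 13 ≡ 13 (mod 28) and 13 ≡ 13 (mod 14).

k = 13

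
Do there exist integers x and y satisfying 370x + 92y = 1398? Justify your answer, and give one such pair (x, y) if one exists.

gcd(370, 92) = 2, and 2 divides 1398, so integer solutions exist.
Dividing through by 2 reduces the equation to 185x + 46y = 699.
Dividing repeatedly: 185 = 4·46 + 1, 46 = 46·1 + 0.
Working back up the chain: 1 = 185 − 4·46. So 185·1 + 46·(-4) = 1.
Times 699: 185·699 + 46·(-2796) = 699, so (699, -2796) solves it.
The general solution is x = 699 + 46k, y = -2796 − 185k; taking k = -15 gives the smaller pair x = 9, y = -21.
Check: 370·9 + 92·(-21) = 3330 − 1932 = 1398. ✓

x = 9, y = -21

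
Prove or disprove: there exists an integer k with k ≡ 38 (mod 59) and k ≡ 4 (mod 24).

k = 628

Since 59 and 24 share no common factor, CRT says the pair of congruences has a solution (unique mod 1416).
Write k = 38 + 59t and require 38 + 59t ≡ 4 (mod 24), i.e. 59t ≡ 14 (mod 24).
59 ≡ 11 (mod 24), so this reads 11t ≡ 14 (mod 24). Note 11·11 = 121 ≡ 1 (mod 24) (as 121 − 1 = 5·24), so 11⁻¹ ≡ 11.
Therefore t ≡ 11·14 = 154 ≡ 10 (mod 24).
With t = 10: k = 38 + 59·10 = 628.
Check: 628 mod 59 = 38, 628 mod 24 = 4. ✓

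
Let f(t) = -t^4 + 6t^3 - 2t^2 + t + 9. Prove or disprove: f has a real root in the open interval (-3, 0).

f(-3) = -255 and f(0) = 9, which have opposite signs.
Since f is a polynomial it is continuous on [-3, 0].
By the Intermediate Value Theorem, f takes the value 0 somewhere in the open interval.

Yes, f has a root in the interval.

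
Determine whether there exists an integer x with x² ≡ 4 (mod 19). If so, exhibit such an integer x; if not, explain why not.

x = 17

Take x = 17. Then 17² = 289 = 15·19 + 4, so 17² ≡ 4 (mod 19).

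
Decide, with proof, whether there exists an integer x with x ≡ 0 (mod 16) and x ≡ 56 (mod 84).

gcd(16, 84) = 4. A simultaneous solution exists iff 0 ≡ 56 (mod 4); here 0 mod 4 = 0 = 56 mod 4, so it does.
Put x = 0 + 16t, so we need 16t ≡ 56 (mod 84), equivalently (divide by 4) 4t ≡ 14 (mod 21).
Note 4·16 = 64 ≡ 1 (mod 21) (as 64 − 1 = 3·21), so 4⁻¹ ≡ 16.
Therefore t ≡ 16·14 = 224 ≡ 14 (mod 21).
Then x = 0 + 16·14 = 224.
Indeed 224 ≡ 0 (mod 16) and 224 ≡ 56 (mod 84).

x = 224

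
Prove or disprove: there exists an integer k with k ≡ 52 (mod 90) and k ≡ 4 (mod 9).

Reduce both congruences modulo 9, which divides 90 and 9: they say k ≡ 52 (mod 9) and k ≡ 4 (mod 9).
But 52 mod 9 = 7 while 4 mod 9 = 4, a contradiction.
Therefore no such k exists.

No, no such integer exists.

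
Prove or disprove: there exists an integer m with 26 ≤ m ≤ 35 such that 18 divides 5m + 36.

For m = 26, 27, …, 35 the values of 5m + 36 modulo 18 are 4, 9, 14, 1, 6, 11, 16, 3, 8, 13 respectively.
None is 0, so 18 never divides 5m + 36 on this range.

No such integer m in that range exists.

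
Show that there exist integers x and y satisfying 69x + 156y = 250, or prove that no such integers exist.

No, no such integers exist.

Any value of 69x + 156y is a multiple of gcd(69, 156) = 3.
But 250 is not a multiple of 3 (it leaves remainder 1).
Therefore 69x + 156y = 250 has no solution in integers.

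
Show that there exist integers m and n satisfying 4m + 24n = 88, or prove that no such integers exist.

m = 4, n = 3

Every value of 4m + 24n is a multiple of gcd(4, 24) = 4; since 4 ∣ 88, solutions exist.
Dividing through by 4 reduces the equation to 1m + 6n = 22.
With a unit coefficient on m, (m, n) = (22, 0) is an immediate solution.
The general solution is m = 22 + 6k, n = 0 − 1k; taking k = -3 gives the smaller pair m = 4, n = 3.
Check: 4·4 + 24·3 = 16 + 72 = 88. ✓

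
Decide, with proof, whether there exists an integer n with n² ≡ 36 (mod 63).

n = 36

n = 36 works: 36² = 1296, and 1296 − 36 = 1260 = 20·63.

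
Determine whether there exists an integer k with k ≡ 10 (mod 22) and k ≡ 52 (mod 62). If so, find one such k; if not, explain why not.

Here gcd(22, 62) = 2, and both 10 and 52 leave remainder 0 mod 2, so the system is consistent.
Put k = 10 + 22t, so we need 22t ≡ 42 (mod 62), equivalently (divide by 2) 11t ≡ 21 (mod 31).
Invert 11 mod 31 by the Euclidean algorithm: 31 = 2·11 + 9, 11 = 1·9 + 2, 9 = 4·2 + 1, 2 = 2·1 + 0; back-substituting, 1 = 9 − 4·2 = 9 − 4·(11 − 1·9) = −4·11 + 5·9 = −4·11 + 5·(31 − 2·11) = 5·31 − 14·11. Hence 11·(-14) ≡ 1, so 11⁻¹ ≡ -14 ≡ 17 (mod 31).
Multiplying by 17: t ≡ 17·21 = 357 ≡ 16 (mod 31).
Then k = 10 + 22·16 = 362.
Verify: 362 = 16·22 + 10 and 362 = 5·62 + 52. ✓

k = 362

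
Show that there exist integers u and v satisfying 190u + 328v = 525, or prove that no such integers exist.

No, no such integers exist.

Any value of 190u + 328v is a multiple of gcd(190, 328) = 2.
But 525 = 2·262 + 1, so 2 ∤ 525.
So the equation is unsolvable over ℤ.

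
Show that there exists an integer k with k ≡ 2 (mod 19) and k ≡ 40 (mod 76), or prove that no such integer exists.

k = 40

gcd(19, 76) = 19. A simultaneous solution exists iff 2 ≡ 40 (mod 19); here 2 mod 19 = 2 = 40 mod 19, so it does.
Step through k = 2, 2 + 19, 2 + 2·19, …: the values 2, 21, 40 reduce mod 76 to 2, 21, 40. The value 40 hits 40.
Verify: 40 = 2·19 + 2 and 40 = 0·76 + 40. ✓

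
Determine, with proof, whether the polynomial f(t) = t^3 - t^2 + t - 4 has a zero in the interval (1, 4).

Yes, f has a root in the interval.

f(1) = -3 and f(4) = 48, which have opposite signs.
Since f is a polynomial it is continuous on [1, 4].
By the Intermediate Value Theorem, f takes the value 0 somewhere in the open interval.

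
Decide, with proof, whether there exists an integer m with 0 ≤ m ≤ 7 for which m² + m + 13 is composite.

At m = 3: 3² + 3 + 13 = 25 = 5·5, which is composite.

m = 3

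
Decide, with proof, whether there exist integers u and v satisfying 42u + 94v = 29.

gcd(42, 94) = 2, so every integer of the form 42u + 94v is a multiple of 2.
But 29 is not a multiple of 2 (it leaves remainder 1).
So the equation is unsolvable over ℤ.

No, no such integers exist.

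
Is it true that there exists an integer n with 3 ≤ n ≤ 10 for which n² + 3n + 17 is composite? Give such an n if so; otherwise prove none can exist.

n = 4

At n = 4: 4² + 3·4 + 17 = 45 = 3·15, which is composite.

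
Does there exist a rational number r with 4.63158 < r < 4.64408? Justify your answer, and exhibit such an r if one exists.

Scale by 11: the interval becomes (50.94738, 51.08488), which contains the integer 51.
Dividing back, 4.63158 < 51/11 < 4.64408, and 51/11 is rational.

r = 51/11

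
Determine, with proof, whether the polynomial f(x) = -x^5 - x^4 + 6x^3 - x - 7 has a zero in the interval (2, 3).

f(2) = -9 and f(3) = -172, both negative, so a sign-change argument is unavailable; we show f keeps this sign on the whole interval.
Substitute x = 2 + u, where 0 < u < 1 on the interval. Expanding, f(2 + u) = -u^5 - 11u^4 - 42u^3 - 68u^2 - 41u - 9.
All 6 nonzero coefficients of this polynomial in u are negative; hence for u > 0 the value is a sum of negative terms (the constant -9 among them).
Therefore f(x) < 0 throughout (2, 3), and f has no zero there.

No such root exists.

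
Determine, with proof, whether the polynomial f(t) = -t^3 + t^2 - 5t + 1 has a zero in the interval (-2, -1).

Evaluate at the endpoints: f(-2) = 23, f(-1) = 8 — same sign (positive).
The derivative f'(t) = -3t^2 + 2t - 5 is a quadratic with discriminant 2² − 4·(-3)·(-5) = -56 < 0; it never vanishes, so it is always negative (sign of the leading coefficient).
Hence f is strictly decreasing on ℝ, and in particular on [-2, -1]. A strictly monotone function with same-sign endpoint values stays positive on the whole interval, so f has no zero in (-2, -1).

No such root exists.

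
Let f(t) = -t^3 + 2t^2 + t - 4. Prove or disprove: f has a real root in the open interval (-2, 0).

Yes, f has a root in the interval.

f(-2) = 10 and f(0) = -4, which have opposite signs.
As a polynomial, f is continuous on every closed interval.
By the Intermediate Value Theorem, f takes the value 0 somewhere in the open interval.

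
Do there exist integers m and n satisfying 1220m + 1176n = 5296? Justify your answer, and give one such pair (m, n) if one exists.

m = 254, n = -259

Every value of 1220m + 1176n is a multiple of gcd(1220, 1176) = 4; since 4 ∣ 5296, solutions exist.
Dividing through by 4 reduces the equation to 305m + 294n = 1324.
Dividing repeatedly: 305 = 1·294 + 11, 294 = 26·11 + 8, 11 = 1·8 + 3, 8 = 2·3 + 2, 3 = 1·2 + 1, 2 = 2·1 + 0.
Working back up the chain: 1 = 3 − 1·2 = 3 − (8 − 2·3) = −8 + 3·3 = −8 + 3·(11 − 1·8) = 3·11 − 4·8 = 3·11 − 4·(294 − 26·11) = −4·294 + 107·11 = −4·294 + 107·(305 − 1·294) = 107·305 − 111·294. So 305·107 + 294·(-111) = 1.
Multiplying through by 1324: m = 107·1324 = 141668, n = (-111)·1324 = -146964 is a solution.
Shifting by a multiple of (294, −305) keeps it a solution: m = 141668 − 481·294 = 254, n = -146964 + 481·305 = -259.
Indeed 1220·254 + 1176·(-259) = 309880 − 304584 = 5296.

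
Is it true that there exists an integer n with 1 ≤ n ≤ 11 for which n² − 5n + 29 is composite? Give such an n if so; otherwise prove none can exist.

At n = 1: 1² − 5·1 + 29 = 25 = 5·5, which is composite.

n = 1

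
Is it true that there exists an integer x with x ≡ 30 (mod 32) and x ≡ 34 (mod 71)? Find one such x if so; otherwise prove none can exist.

Since 32 and 71 share no common factor, CRT says the pair of congruences has a solution (unique mod 2272).
Write x = 30 + 32t and require 30 + 32t ≡ 34 (mod 71), i.e. 32t ≡ 4 (mod 71).
Since 32·20 = 640 = 9·71 + 1, the inverse of 32 mod 71 is 20.
Therefore t ≡ 20·4 = 80 ≡ 9 (mod 71).
With t = 9: x = 30 + 32·9 = 318.
Check: 318 mod 32 = 30, 318 mod 71 = 34. ✓

x = 318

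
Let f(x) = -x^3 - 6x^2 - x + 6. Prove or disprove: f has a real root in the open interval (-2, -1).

f(-2) = -8 and f(-1) = 2, which have opposite signs.
f is continuous everywhere (it is a polynomial), in particular on [-2, -1].
By the Intermediate Value Theorem, f takes the value 0 somewhere in the open interval.

Such a root exists.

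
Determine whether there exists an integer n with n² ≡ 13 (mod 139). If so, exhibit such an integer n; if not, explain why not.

n = 98

n = 98 works: 98² = 9604, and 9604 − 13 = 9591 = 69·139.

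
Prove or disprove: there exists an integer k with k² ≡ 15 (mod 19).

No such integer exists.

Computing k² mod 19 for k = 0, 1, …, 9 (enough, by the symmetry k ↦ 19 − k) gives 0, 1, 4, 9, 16, 6, 17, 11, 7, 5.
So the quadratic residues mod 19 are {0, 1, 4, 5, 6, 7, 9, 11, 16, 17}, and 15 is not among them.
Hence no integer k has k² ≡ 15 (mod 19).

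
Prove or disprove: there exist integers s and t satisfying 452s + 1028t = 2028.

Since gcd(452, 1028) = 4 and 2028 = 4·507, Bézout's identity guarantees a solution.
Dividing through by 4 reduces the equation to 113s + 257t = 507.
Run the Euclidean algorithm on 257 and 113: 257 = 2·113 + 31, 113 = 3·31 + 20, 31 = 1·20 + 11, 20 = 1·11 + 9, 11 = 1·9 + 2, 9 = 4·2 + 1, 2 = 2·1 + 0.
Unwinding: 1 = 9 − 4·2 = 9 − 4·(11 − 1·9) = −4·11 + 5·9 = −4·11 + 5·(20 − 1·11) = 5·20 − 9·11 = 5·20 − 9·(31 − 1·20) = −9·31 + 14·20 = −9·31 + 14·(113 − 3·31) = 14·113 − 51·31 = 14·113 − 51·(257 − 2·113) = −51·257 + 116·113, i.e. 113·116 + 257·(-51) = 1.
Multiplying through by 507: s = 116·507 = 58812, t = (-51)·507 = -25857 is a solution.
Shifting by a multiple of (257, −113) keeps it a solution: s = 58812 − 228·257 = 216, t = -25857 + 228·113 = -93.
Indeed 452·216 + 1028·(-93) = 97632 − 95604 = 2028.

s = 216, t = -93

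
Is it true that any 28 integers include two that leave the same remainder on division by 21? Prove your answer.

Each integer lies in one of the 21 residue classes modulo 21.
Placing 28 integers into 21 classes, some class receives at least two — say a and b.
That is, a and b leave the same remainder on division by 21, as claimed.

Yes.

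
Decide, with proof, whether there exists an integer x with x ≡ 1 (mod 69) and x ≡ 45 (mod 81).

No, no such integer exists.

gcd(69, 81) = 3. If x ≡ 1 (mod 69) and x ≡ 45 (mod 81), then x ≡ 1 (mod 3) and x ≡ 45 (mod 3).
But 1 mod 3 = 1 while 45 mod 3 = 0, a contradiction.
Therefore no such x exists.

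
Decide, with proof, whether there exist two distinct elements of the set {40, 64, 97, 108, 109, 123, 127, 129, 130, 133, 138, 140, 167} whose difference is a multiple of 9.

40 mod 9 = 4 and 130 mod 9 = 4, so 130 − 40 = 90 = 10·9.

Yes: 40 and 130.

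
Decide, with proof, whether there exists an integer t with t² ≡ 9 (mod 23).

t = 20 works: 20² = 400, and 400 − 9 = 391 = 17·23.

t = 20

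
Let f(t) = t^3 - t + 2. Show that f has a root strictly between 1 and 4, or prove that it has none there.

f(1) = 2 and f(4) = 62, both positive, so a sign-change argument is unavailable; we show f keeps this sign on the whole interval.
Substitute t = 1 + u, where 0 < u < 3 on the interval. Expanding, f(1 + u) = u^3 + 3u^2 + 2u + 2.
The nonzero coefficients here are all positive, so for u > 0 every term is positive (or zero), and the constant term 2 is strictly positive.
Therefore f(t) > 0 throughout (1, 4), and f has no zero there.

No such root exists.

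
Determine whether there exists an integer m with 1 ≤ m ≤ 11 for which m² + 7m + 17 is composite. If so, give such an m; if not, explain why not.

At m = 5: 5² + 7·5 + 17 = 77 = 7·11, which is composite.

m = 5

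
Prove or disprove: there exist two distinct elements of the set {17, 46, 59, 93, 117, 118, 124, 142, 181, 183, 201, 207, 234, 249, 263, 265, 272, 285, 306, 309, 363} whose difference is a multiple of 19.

Yes: 17 and 93.

17 mod 19 = 17 and 93 mod 19 = 17, so 93 − 17 = 76 = 4·19.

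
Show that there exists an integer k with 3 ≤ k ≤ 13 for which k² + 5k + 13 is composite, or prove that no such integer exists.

k = 4

At k = 4: 4² + 5·4 + 13 = 49 = 7·7, which is composite.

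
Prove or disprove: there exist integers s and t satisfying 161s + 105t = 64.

Any value of 161s + 105t is a multiple of gcd(161, 105) = 7.
But 64 = 7·9 + 1, so 7 ∤ 64.
Therefore 161s + 105t = 64 has no solution in integers.

No such integers exist.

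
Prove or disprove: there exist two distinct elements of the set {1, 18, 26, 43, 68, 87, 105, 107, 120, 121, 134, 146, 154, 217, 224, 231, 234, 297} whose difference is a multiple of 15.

Yes: 1 and 121.

1 mod 15 = 1 and 121 mod 15 = 1, so 121 − 1 = 120 = 8·15.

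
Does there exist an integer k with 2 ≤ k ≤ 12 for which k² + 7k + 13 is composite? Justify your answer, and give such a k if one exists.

At k = 7: 7² + 7·7 + 13 = 111 = 3·37, which is composite.

k = 7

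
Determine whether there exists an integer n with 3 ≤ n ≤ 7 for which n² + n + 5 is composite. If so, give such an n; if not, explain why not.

At n = 4: 4² + 4 + 5 = 25 = 5·5, which is composite.

n = 4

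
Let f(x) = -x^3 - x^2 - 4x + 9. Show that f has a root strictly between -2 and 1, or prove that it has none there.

f(-2) = 21 and f(1) = 3, both positive.
f'(x) = -3x^2 - 2x - 4 has discriminant (-2)² − 4·(-3)·(-4) = -44 < 0, so f' has no real roots and is negative for every real x.
So f is strictly decreasing; between -2 and 1 its values lie between f(-2) = 21 and f(1) = 3, all positive. Therefore f has no root in (-2, 1).

No such root exists.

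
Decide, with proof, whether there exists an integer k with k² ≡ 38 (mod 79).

k = 14

k = 14 works: 14² = 196, and 196 − 38 = 158 = 2·79.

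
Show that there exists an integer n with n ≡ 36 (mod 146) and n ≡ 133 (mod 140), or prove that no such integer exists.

Reduce both congruences modulo 2, which divides 146 and 140: they say n ≡ 36 (mod 2) and n ≡ 133 (mod 2).
However 36 ≡ 0 and 133 ≡ 1 (mod 2), and 0 ≠ 1.
So no integer satisfies both congruences.

No, no such integer exists.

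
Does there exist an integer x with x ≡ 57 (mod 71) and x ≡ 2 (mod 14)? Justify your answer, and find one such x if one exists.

x = 128

The moduli 71 and 14 are coprime, so by the Chinese Remainder Theorem a unique solution modulo 994 exists.
Any solution of the first congruence is x = 57 + 71t; substituting into the second, 71t ≡ 2 − 57 ≡ 1 (mod 14).
71 ≡ 1 (mod 14), so this reads 1t ≡ 1 (mod 14). So t ≡ 1 (mod 14).
With t = 1: x = 57 + 71·1 = 128.
Indeed 128 ≡ 57 (mod 71) and 128 ≡ 2 (mod 14).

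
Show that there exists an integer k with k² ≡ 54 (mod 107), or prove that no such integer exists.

No, no such integer exists.

107 is prime, so by Euler's criterion 54 is a square mod 107 iff 54^((107−1)/2) = 54^53 ≡ 1 (mod 107).
Repeated squaring mod 107: 54^2 = 2916 ≡ 27; 54^4 ≡ 27² = 729 ≡ 87; 54^8 ≡ 87² = 7569 ≡ 79; 54^16 ≡ 79² = 6241 ≡ 35; 54^32 ≡ 35² = 1225 ≡ 48.
Since 53 = 32 + 16 + 4 + 1, 54^53 ≡ 48 · 35 · 87 · 54; multiplying out mod 107: 48·35 = 1680 ≡ 75, then 75·87 = 6525 ≡ 105, then 105·54 = 5670 ≡ 106. Thus 54^53 ≡ 106 ≡ −1 (mod 107).
By Euler's criterion 54 is a quadratic non-residue mod 107: no k satisfies k² ≡ 54 (mod 107).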